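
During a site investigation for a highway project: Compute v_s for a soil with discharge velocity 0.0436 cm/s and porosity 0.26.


Using v_s = v_d / n
v_s = 0.0436 / 0.26
v_s = 0.16769 cm/s


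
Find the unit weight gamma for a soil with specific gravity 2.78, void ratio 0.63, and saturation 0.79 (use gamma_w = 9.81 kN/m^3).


Using gamma = gamma_w * (Gs + S*e) / (1 + e)
Numerator: Gs + S*e = 2.78 + 0.79*0.63 = 3.2777
Denominator: 1 + e = 1 + 0.63 = 1.63
gamma = 9.81 * 3.2777 / 1.63
gamma = 19.727 kN/m^3


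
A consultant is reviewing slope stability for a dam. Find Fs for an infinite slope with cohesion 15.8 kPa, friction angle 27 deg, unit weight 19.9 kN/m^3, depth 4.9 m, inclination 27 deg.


Result: 1.401

Derivation:
Using Fs = c / (gamma*H*sin(beta)*cos(beta)) + tan(phi)/tan(beta)
Cohesion contribution = 15.8 / (19.9*4.9*sin(27)*cos(27))
Cohesion contribution = 0.400572
Friction contribution = tan(27)/tan(27) = 1
Fs = 0.400572 + 1
Fs = 1.401


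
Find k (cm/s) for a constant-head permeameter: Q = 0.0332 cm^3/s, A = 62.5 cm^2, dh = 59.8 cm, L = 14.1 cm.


Result: 0.000125 cm/s

Derivation:
Compute hydraulic gradient:
i = dh / L = 59.8 / 14.1 = 4.24113
Then apply Darcy's law:
k = Q / (A * i)
k = 0.0332 / (62.5 * 4.24113)
k = 0.0332 / 265.071
k = 0.000125 cm/s


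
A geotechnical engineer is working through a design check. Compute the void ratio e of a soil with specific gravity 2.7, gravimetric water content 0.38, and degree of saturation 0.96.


Using the relation e = Gs * w / S
e = 2.7 * 0.38 / 0.96
e = 1.0688


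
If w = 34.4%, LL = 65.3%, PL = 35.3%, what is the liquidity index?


Result: -0.03

Derivation:
First compute the plasticity index:
PI = LL - PL = 65.3 - 35.3 = 30.0
Then compute the liquidity index:
LI = (w - PL) / PI
LI = (34.4 - 35.3) / 30.0
LI = -0.03


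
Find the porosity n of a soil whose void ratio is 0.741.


Using the relation n = e / (1 + e)
n = 0.741 / (1 + 0.741)
n = 0.741 / 1.741
n = 0.4256


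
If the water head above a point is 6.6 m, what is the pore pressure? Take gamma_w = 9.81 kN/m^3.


Result: 64.75 kPa

Derivation:
Using u = gamma_w * h_w
u = 9.81 * 6.6
u = 64.75 kPa


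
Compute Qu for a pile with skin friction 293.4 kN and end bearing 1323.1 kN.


Using Qu = Qf + Qb
Qu = 293.4 + 1323.1
Qu = 1616.5 kN


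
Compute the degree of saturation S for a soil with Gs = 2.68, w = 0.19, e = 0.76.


Result: 0.67

Derivation:
Using S = Gs * w / e
S = 2.68 * 0.19 / 0.76
S = 0.67


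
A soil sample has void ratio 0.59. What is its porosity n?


Result: 0.3711

Derivation:
Using the relation n = e / (1 + e)
n = 0.59 / (1 + 0.59)
n = 0.59 / 1.59
n = 0.3711


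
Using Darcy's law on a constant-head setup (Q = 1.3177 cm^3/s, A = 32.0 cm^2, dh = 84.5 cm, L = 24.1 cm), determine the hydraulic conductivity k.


Compute hydraulic gradient:
i = dh / L = 84.5 / 24.1 = 3.50622
Then apply Darcy's law:
k = Q / (A * i)
k = 1.3177 / (32.0 * 3.50622)
k = 1.3177 / 112.199
k = 0.011744 cm/s


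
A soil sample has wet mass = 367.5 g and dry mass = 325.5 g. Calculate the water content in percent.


Using w = (m_wet - m_dry) / m_dry * 100
m_wet - m_dry = 367.5 - 325.5 = 42.0 g
w = 42.0 / 325.5 * 100
w = 12.9 %


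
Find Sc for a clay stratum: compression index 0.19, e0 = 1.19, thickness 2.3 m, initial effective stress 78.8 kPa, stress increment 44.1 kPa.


Using Sc = Cc * H / (1 + e0) * log10((sigma0 + delta_sigma) / sigma0)
Stress ratio = (78.8 + 44.1) / 78.8 = 1.55964
log10(1.55964) = 0.193026
Cc * H / (1 + e0) = 0.19 * 2.3 / (1 + 1.19) = 0.199543
Sc = 0.199543 * 0.193026
Sc = 0.0385 m


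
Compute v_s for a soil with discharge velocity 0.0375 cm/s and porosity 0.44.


Using v_s = v_d / n
v_s = 0.0375 / 0.44
v_s = 0.08523 cm/s


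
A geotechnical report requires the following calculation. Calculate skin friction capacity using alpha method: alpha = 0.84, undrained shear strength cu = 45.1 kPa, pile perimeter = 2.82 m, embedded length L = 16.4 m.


Using Qs = alpha * cu * perimeter * L
Qs = 0.84 * 45.1 * 2.82 * 16.4
Qs = 1752.06 kN


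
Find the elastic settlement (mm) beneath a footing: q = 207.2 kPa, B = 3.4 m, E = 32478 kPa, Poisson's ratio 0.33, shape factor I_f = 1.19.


Result: 23.001 mm

Derivation:
Using Se = q * B * (1 - nu^2) * I_f / E
1 - nu^2 = 1 - 0.33^2 = 0.8911
Se = 207.2 * 3.4 * 0.8911 * 1.19 / 32478
Se = 0.023001 m
Convert to mm: Se = 0.023001 * 1000 = 23.001 mm


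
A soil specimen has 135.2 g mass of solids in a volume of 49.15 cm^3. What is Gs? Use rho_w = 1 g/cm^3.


Result: 2.751

Derivation:
Using Gs = m_s / (V_s * rho_w)
Since rho_w = 1 g/cm^3:
Gs = 135.2 / 49.15
Gs = 2.751


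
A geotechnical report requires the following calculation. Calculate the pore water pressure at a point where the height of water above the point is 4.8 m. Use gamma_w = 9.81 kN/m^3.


Result: 47.09 kPa

Derivation:
Using u = gamma_w * h_w
u = 9.81 * 4.8
u = 47.09 kPa


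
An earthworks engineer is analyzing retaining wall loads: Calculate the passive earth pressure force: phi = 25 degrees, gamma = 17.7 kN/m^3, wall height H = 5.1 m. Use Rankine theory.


Compute passive earth pressure coefficient:
Kp = tan^2(45 + phi/2) = tan^2(57.5) = 2.463913
Compute passive force:
Pp = 0.5 * Kp * gamma * H^2
Pp = 0.5 * 2.463913 * 17.7 * 5.1^2
Pp = 567.16 kN/m


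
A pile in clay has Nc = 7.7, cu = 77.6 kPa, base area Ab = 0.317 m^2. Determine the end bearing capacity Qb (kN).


Using Qb = Nc * cu * Ab
Qb = 7.7 * 77.6 * 0.317
Qb = 189.41 kN


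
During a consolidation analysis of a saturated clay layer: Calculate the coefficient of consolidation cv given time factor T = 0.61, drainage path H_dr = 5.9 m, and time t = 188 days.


Result: 0.11295 m^2/day

Derivation:
Using cv = T * H_dr^2 / t
H_dr^2 = 5.9^2 = 34.81
cv = 0.61 * 34.81 / 188
cv = 0.11295 m^2/day


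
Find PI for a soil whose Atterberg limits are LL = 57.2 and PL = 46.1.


Using PI = LL - PL
PI = 57.2 - 46.1
PI = 11.1


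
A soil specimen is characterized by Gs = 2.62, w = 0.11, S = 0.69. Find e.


Result: 0.4177

Derivation:
Using the relation e = Gs * w / S
e = 2.62 * 0.11 / 0.69
e = 0.4177


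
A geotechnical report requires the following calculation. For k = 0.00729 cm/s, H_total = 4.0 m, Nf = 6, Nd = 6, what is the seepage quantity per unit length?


Convert k to m/s for unit consistency with H:
k = 0.00729 cm/s = 0.00729 / 100 m/s = 7.29e-05 m/s
Using q = k * H * Nf / Nd
Nf / Nd = 6 / 6 = 1.0
q = 7.29e-05 * 4.0 * 1.0
q = 0.0002916 m^3/s per m


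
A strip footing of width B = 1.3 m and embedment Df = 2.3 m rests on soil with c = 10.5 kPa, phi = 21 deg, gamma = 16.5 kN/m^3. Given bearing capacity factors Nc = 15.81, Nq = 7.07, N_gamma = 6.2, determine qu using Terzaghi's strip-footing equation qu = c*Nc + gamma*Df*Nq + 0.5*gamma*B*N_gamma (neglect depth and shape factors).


Compute qu = c*Nc + gamma*Df*Nq + 0.5*gamma*B*N_gamma
Term 1: 10.5 * 15.81 = 166.005
Term 2: 16.5 * 2.3 * 7.07 = 268.3065
Term 3: 0.5 * 16.5 * 1.3 * 6.2 = 66.495
qu = 166.005 + 268.3065 + 66.495
qu = 500.81 kPa


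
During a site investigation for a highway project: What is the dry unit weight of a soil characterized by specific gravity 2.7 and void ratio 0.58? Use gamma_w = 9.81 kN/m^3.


Using gamma_d = Gs * gamma_w / (1 + e)
gamma_d = 2.7 * 9.81 / (1 + 0.58)
gamma_d = 2.7 * 9.81 / 1.58
gamma_d = 16.764 kN/m^3


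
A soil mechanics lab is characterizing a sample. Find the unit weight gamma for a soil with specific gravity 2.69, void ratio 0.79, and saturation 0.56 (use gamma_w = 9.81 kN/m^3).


Using gamma = gamma_w * (Gs + S*e) / (1 + e)
Numerator: Gs + S*e = 2.69 + 0.56*0.79 = 3.1324
Denominator: 1 + e = 1 + 0.79 = 1.79
gamma = 9.81 * 3.1324 / 1.79
gamma = 17.167 kN/m^3


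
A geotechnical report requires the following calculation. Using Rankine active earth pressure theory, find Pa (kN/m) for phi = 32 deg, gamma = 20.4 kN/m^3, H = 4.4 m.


Result: 60.67 kN/m

Derivation:
Compute active earth pressure coefficient:
Ka = tan^2(45 - phi/2) = tan^2(29.0) = 0.307259
Compute active force:
Pa = 0.5 * Ka * gamma * H^2
Pa = 0.5 * 0.307259 * 20.4 * 4.4^2
Pa = 60.67 kN/m


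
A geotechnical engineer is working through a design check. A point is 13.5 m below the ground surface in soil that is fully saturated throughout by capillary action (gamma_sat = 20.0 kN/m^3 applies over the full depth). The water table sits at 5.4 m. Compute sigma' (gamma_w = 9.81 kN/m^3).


Total stress = gamma_sat * depth
sigma = 20.0 * 13.5 = 270.0 kPa
Pore water pressure u = gamma_w * (depth - d_wt)
u = 9.81 * (13.5 - 5.4) = 79.461 kPa
Effective stress = sigma - u
sigma' = 270.0 - 79.461 = 190.54 kPa


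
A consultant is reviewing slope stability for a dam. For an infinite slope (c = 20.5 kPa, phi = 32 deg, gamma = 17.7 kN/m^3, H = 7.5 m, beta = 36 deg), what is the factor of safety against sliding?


Result: 1.185

Derivation:
Using Fs = c / (gamma*H*sin(beta)*cos(beta)) + tan(phi)/tan(beta)
Cohesion contribution = 20.5 / (17.7*7.5*sin(36)*cos(36))
Cohesion contribution = 0.324745
Friction contribution = tan(32)/tan(36) = 0.860059
Fs = 0.324745 + 0.860059
Fs = 1.185


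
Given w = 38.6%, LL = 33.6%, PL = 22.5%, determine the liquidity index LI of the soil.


First compute the plasticity index:
PI = LL - PL = 33.6 - 22.5 = 11.1
Then compute the liquidity index:
LI = (w - PL) / PI
LI = (38.6 - 22.5) / 11.1
LI = 1.45


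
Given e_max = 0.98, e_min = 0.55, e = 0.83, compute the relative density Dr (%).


Using Dr = (e_max - e) / (e_max - e_min) * 100
e_max - e = 0.98 - 0.83 = 0.15
e_max - e_min = 0.98 - 0.55 = 0.43
Dr = 0.15 / 0.43 * 100
Dr = 34.88 %


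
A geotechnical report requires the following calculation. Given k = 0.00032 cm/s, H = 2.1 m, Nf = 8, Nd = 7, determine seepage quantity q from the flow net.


Convert k to m/s for unit consistency with H:
k = 0.00032 cm/s = 0.00032 / 100 m/s = 3.2e-06 m/s
Using q = k * H * Nf / Nd
Nf / Nd = 8 / 7 = 1.1429
q = 3.2e-06 * 2.1 * 1.1429
q = 7.68e-06 m^3/s per m


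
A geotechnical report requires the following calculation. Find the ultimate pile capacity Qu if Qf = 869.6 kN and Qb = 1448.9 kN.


Result: 2318.5 kN

Derivation:
Using Qu = Qf + Qb
Qu = 869.6 + 1448.9
Qu = 2318.5 kN


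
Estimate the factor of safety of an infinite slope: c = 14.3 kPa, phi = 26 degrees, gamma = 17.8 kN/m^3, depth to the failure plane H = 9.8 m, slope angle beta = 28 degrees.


Using Fs = c / (gamma*H*sin(beta)*cos(beta)) + tan(phi)/tan(beta)
Cohesion contribution = 14.3 / (17.8*9.8*sin(28)*cos(28))
Cohesion contribution = 0.197763
Friction contribution = tan(26)/tan(28) = 0.917292
Fs = 0.197763 + 0.917292
Fs = 1.115


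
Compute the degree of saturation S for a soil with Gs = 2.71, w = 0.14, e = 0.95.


Using S = Gs * w / e
S = 2.71 * 0.14 / 0.95
S = 0.3994


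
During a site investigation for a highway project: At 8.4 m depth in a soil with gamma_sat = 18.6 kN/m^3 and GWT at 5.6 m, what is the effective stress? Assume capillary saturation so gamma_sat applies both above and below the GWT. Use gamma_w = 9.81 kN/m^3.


Result: 128.77 kPa

Derivation:
Total stress = gamma_sat * depth
sigma = 18.6 * 8.4 = 156.24 kPa
Pore water pressure u = gamma_w * (depth - d_wt)
u = 9.81 * (8.4 - 5.6) = 27.468 kPa
Effective stress = sigma - u
sigma' = 156.24 - 27.468 = 128.77 kPa


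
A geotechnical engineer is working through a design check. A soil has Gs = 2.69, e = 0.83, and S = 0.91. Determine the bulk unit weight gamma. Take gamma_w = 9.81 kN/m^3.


Using gamma = gamma_w * (Gs + S*e) / (1 + e)
Numerator: Gs + S*e = 2.69 + 0.91*0.83 = 3.4453
Denominator: 1 + e = 1 + 0.83 = 1.83
gamma = 9.81 * 3.4453 / 1.83
gamma = 18.469 kN/m^3


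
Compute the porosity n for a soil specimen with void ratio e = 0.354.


Result: 0.2614

Derivation:
Using the relation n = e / (1 + e)
n = 0.354 / (1 + 0.354)
n = 0.354 / 1.354
n = 0.2614


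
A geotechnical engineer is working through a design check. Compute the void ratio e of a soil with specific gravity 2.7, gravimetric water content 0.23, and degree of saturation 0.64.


Result: 0.9703

Derivation:
Using the relation e = Gs * w / S
e = 2.7 * 0.23 / 0.64
e = 0.9703


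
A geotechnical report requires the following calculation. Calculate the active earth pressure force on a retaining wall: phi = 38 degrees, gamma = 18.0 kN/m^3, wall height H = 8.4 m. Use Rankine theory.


Compute active earth pressure coefficient:
Ka = tan^2(45 - phi/2) = tan^2(26.0) = 0.237883
Compute active force:
Pa = 0.5 * Ka * gamma * H^2
Pa = 0.5 * 0.237883 * 18.0 * 8.4^2
Pa = 151.07 kN/m


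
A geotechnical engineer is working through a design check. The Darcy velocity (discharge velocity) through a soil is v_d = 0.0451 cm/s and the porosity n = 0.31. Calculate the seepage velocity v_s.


Using v_s = v_d / n
v_s = 0.0451 / 0.31
v_s = 0.14548 cm/s


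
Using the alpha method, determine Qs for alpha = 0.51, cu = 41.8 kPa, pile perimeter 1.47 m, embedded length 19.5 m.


Result: 611.08 kN

Derivation:
Using Qs = alpha * cu * perimeter * L
Qs = 0.51 * 41.8 * 1.47 * 19.5
Qs = 611.08 kN


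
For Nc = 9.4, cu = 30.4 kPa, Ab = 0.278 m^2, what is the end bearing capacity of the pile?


Using Qb = Nc * cu * Ab
Qb = 9.4 * 30.4 * 0.278
Qb = 79.44 kN


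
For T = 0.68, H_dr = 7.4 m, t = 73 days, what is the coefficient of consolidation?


Using cv = T * H_dr^2 / t
H_dr^2 = 7.4^2 = 54.76
cv = 0.68 * 54.76 / 73
cv = 0.51009 m^2/day


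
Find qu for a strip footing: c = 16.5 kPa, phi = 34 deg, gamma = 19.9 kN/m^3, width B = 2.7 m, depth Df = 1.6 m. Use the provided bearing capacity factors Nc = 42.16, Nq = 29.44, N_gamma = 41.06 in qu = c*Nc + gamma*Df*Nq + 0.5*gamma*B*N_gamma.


Result: 2736.09 kPa

Derivation:
Compute qu = c*Nc + gamma*Df*Nq + 0.5*gamma*B*N_gamma
Term 1: 16.5 * 42.16 = 695.64
Term 2: 19.9 * 1.6 * 29.44 = 937.3696
Term 3: 0.5 * 19.9 * 2.7 * 41.06 = 1103.0769
qu = 695.64 + 937.3696 + 1103.0769
qu = 2736.09 kPa


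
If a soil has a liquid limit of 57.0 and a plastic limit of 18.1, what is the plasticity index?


Using PI = LL - PL
PI = 57.0 - 18.1
PI = 38.9


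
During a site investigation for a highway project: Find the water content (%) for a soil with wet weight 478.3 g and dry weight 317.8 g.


Result: 50.5 %

Derivation:
Using w = (m_wet - m_dry) / m_dry * 100
m_wet - m_dry = 478.3 - 317.8 = 160.5 g
w = 160.5 / 317.8 * 100
w = 50.5 %


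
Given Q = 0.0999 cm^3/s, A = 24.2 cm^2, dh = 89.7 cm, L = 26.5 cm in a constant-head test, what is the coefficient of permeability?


Result: 0.00122 cm/s

Derivation:
Compute hydraulic gradient:
i = dh / L = 89.7 / 26.5 = 3.38491
Then apply Darcy's law:
k = Q / (A * i)
k = 0.0999 / (24.2 * 3.38491)
k = 0.0999 / 81.9147
k = 0.00122 cm/s


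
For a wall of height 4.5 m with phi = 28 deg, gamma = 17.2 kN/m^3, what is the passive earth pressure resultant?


Compute passive earth pressure coefficient:
Kp = tan^2(45 + phi/2) = tan^2(59.0) = 2.769826
Compute passive force:
Pp = 0.5 * Kp * gamma * H^2
Pp = 0.5 * 2.769826 * 17.2 * 4.5^2
Pp = 482.37 kN/m


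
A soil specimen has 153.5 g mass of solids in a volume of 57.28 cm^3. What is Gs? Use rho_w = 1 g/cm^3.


Using Gs = m_s / (V_s * rho_w)
Since rho_w = 1 g/cm^3:
Gs = 153.5 / 57.28
Gs = 2.68


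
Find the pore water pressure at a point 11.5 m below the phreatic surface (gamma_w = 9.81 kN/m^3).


Using u = gamma_w * h_w
u = 9.81 * 11.5
u = 112.82 kPa


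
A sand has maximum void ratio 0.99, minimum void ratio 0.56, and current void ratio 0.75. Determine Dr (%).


Using Dr = (e_max - e) / (e_max - e_min) * 100
e_max - e = 0.99 - 0.75 = 0.24
e_max - e_min = 0.99 - 0.56 = 0.43
Dr = 0.24 / 0.43 * 100
Dr = 55.81 %


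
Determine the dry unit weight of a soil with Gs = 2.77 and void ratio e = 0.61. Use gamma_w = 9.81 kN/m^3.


Using gamma_d = Gs * gamma_w / (1 + e)
gamma_d = 2.77 * 9.81 / (1 + 0.61)
gamma_d = 2.77 * 9.81 / 1.61
gamma_d = 16.878 kN/m^3


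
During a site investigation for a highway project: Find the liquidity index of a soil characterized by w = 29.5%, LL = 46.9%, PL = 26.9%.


First compute the plasticity index:
PI = LL - PL = 46.9 - 26.9 = 20.0
Then compute the liquidity index:
LI = (w - PL) / PI
LI = (29.5 - 26.9) / 20.0
LI = 0.13


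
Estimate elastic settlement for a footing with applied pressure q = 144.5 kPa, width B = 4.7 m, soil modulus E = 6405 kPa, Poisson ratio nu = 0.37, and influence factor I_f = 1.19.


Using Se = q * B * (1 - nu^2) * I_f / E
1 - nu^2 = 1 - 0.37^2 = 0.8631
Se = 144.5 * 4.7 * 0.8631 * 1.19 / 6405
Se = 0.108907 m
Convert to mm: Se = 0.108907 * 1000 = 108.907 mm


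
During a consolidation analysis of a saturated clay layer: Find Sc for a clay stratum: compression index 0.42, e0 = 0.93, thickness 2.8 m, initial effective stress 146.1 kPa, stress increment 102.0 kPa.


Result: 0.1401 m

Derivation:
Using Sc = Cc * H / (1 + e0) * log10((sigma0 + delta_sigma) / sigma0)
Stress ratio = (146.1 + 102.0) / 146.1 = 1.69815
log10(1.69815) = 0.229977
Cc * H / (1 + e0) = 0.42 * 2.8 / (1 + 0.93) = 0.609326
Sc = 0.609326 * 0.229977
Sc = 0.1401 m


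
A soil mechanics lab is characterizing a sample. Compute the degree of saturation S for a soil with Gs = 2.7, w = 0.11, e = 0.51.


Using S = Gs * w / e
S = 2.7 * 0.11 / 0.51
S = 0.5824


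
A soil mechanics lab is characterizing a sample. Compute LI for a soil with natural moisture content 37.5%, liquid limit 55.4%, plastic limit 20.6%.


First compute the plasticity index:
PI = LL - PL = 55.4 - 20.6 = 34.8
Then compute the liquidity index:
LI = (w - PL) / PI
LI = (37.5 - 20.6) / 34.8
LI = 0.486


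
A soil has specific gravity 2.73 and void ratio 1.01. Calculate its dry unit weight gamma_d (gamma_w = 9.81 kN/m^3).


Using gamma_d = Gs * gamma_w / (1 + e)
gamma_d = 2.73 * 9.81 / (1 + 1.01)
gamma_d = 2.73 * 9.81 / 2.01
gamma_d = 13.324 kN/m^3


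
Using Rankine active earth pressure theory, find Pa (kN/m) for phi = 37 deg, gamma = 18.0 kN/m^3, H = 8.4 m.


Result: 157.86 kN/m

Derivation:
Compute active earth pressure coefficient:
Ka = tan^2(45 - phi/2) = tan^2(26.5) = 0.248584
Compute active force:
Pa = 0.5 * Ka * gamma * H^2
Pa = 0.5 * 0.248584 * 18.0 * 8.4^2
Pa = 157.86 kN/m


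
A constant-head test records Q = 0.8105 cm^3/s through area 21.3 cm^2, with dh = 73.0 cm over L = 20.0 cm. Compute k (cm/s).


Compute hydraulic gradient:
i = dh / L = 73.0 / 20.0 = 3.65
Then apply Darcy's law:
k = Q / (A * i)
k = 0.8105 / (21.3 * 3.65)
k = 0.8105 / 77.745
k = 0.010425 cm/s


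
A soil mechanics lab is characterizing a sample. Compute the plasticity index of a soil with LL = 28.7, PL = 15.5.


Using PI = LL - PL
PI = 28.7 - 15.5
PI = 13.2


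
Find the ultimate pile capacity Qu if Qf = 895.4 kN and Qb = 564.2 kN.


Result: 1459.6 kN

Derivation:
Using Qu = Qf + Qb
Qu = 895.4 + 564.2
Qu = 1459.6 kN


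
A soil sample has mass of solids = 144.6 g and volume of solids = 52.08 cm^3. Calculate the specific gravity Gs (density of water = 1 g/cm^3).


Result: 2.776

Derivation:
Using Gs = m_s / (V_s * rho_w)
Since rho_w = 1 g/cm^3:
Gs = 144.6 / 52.08
Gs = 2.776


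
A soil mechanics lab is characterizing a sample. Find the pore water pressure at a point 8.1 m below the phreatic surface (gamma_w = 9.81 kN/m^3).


Using u = gamma_w * h_w
u = 9.81 * 8.1
u = 79.46 kPa


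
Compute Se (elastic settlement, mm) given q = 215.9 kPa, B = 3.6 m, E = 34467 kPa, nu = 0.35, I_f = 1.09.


Using Se = q * B * (1 - nu^2) * I_f / E
1 - nu^2 = 1 - 0.35^2 = 0.8775
Se = 215.9 * 3.6 * 0.8775 * 1.09 / 34467
Se = 0.021569 m
Convert to mm: Se = 0.021569 * 1000 = 21.569 mm


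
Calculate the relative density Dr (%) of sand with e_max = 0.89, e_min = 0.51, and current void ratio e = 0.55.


Using Dr = (e_max - e) / (e_max - e_min) * 100
e_max - e = 0.89 - 0.55 = 0.34
e_max - e_min = 0.89 - 0.51 = 0.38
Dr = 0.34 / 0.38 * 100
Dr = 89.47 %


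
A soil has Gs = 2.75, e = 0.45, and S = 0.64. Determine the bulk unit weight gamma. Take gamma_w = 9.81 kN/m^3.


Using gamma = gamma_w * (Gs + S*e) / (1 + e)
Numerator: Gs + S*e = 2.75 + 0.64*0.45 = 3.038
Denominator: 1 + e = 1 + 0.45 = 1.45
gamma = 9.81 * 3.038 / 1.45
gamma = 20.554 kN/m^3


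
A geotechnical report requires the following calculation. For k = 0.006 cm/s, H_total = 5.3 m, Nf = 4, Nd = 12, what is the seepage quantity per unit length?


Result: 0.000106 m^3/s per m

Derivation:
Convert k to m/s for unit consistency with H:
k = 0.006 cm/s = 0.006 / 100 m/s = 6e-05 m/s
Using q = k * H * Nf / Nd
Nf / Nd = 4 / 12 = 0.3333
q = 6e-05 * 5.3 * 0.3333
q = 0.000106 m^3/s per m


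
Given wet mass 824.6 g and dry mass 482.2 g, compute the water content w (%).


Using w = (m_wet - m_dry) / m_dry * 100
m_wet - m_dry = 824.6 - 482.2 = 342.4 g
w = 342.4 / 482.2 * 100
w = 71.01 %


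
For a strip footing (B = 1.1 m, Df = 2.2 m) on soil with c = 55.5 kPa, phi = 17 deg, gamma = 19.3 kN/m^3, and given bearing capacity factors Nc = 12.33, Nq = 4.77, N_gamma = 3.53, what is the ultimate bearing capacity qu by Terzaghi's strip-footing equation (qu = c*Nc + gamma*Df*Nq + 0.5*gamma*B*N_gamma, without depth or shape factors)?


Compute qu = c*Nc + gamma*Df*Nq + 0.5*gamma*B*N_gamma
Term 1: 55.5 * 12.33 = 684.315
Term 2: 19.3 * 2.2 * 4.77 = 202.5342
Term 3: 0.5 * 19.3 * 1.1 * 3.53 = 37.47095
qu = 684.315 + 202.5342 + 37.47095
qu = 924.32 kPa


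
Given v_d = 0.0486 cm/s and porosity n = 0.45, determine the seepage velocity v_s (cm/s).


Using v_s = v_d / n
v_s = 0.0486 / 0.45
v_s = 0.108 cm/s


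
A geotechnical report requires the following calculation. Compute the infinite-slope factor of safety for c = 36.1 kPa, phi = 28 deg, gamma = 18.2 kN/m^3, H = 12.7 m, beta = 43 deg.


Using Fs = c / (gamma*H*sin(beta)*cos(beta)) + tan(phi)/tan(beta)
Cohesion contribution = 36.1 / (18.2*12.7*sin(43)*cos(43))
Cohesion contribution = 0.313128
Friction contribution = tan(28)/tan(43) = 0.570189
Fs = 0.313128 + 0.570189
Fs = 0.883


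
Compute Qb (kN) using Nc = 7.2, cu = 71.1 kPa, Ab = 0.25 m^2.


Result: 127.98 kN

Derivation:
Using Qb = Nc * cu * Ab
Qb = 7.2 * 71.1 * 0.25
Qb = 127.98 kN


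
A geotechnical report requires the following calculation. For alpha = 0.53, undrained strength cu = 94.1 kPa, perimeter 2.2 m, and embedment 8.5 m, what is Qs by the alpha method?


Using Qs = alpha * cu * perimeter * L
Qs = 0.53 * 94.1 * 2.2 * 8.5
Qs = 932.63 kN


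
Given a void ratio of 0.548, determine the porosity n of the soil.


Using the relation n = e / (1 + e)
n = 0.548 / (1 + 0.548)
n = 0.548 / 1.548
n = 0.354


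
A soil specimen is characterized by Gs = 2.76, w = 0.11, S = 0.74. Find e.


Result: 0.4103

Derivation:
Using the relation e = Gs * w / S
e = 2.76 * 0.11 / 0.74
e = 0.4103


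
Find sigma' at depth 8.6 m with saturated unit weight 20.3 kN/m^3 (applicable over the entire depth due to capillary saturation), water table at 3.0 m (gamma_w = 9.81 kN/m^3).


Result: 119.64 kPa

Derivation:
Total stress = gamma_sat * depth
sigma = 20.3 * 8.6 = 174.58 kPa
Pore water pressure u = gamma_w * (depth - d_wt)
u = 9.81 * (8.6 - 3.0) = 54.936 kPa
Effective stress = sigma - u
sigma' = 174.58 - 54.936 = 119.64 kPa


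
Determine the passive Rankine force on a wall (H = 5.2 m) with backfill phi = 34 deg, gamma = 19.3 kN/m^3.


Result: 922.97 kN/m

Derivation:
Compute passive earth pressure coefficient:
Kp = tan^2(45 + phi/2) = tan^2(62.0) = 3.537132
Compute passive force:
Pp = 0.5 * Kp * gamma * H^2
Pp = 0.5 * 3.537132 * 19.3 * 5.2^2
Pp = 922.97 kN/m


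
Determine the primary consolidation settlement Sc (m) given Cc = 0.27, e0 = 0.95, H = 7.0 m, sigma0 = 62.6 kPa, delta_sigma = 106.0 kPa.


Using Sc = Cc * H / (1 + e0) * log10((sigma0 + delta_sigma) / sigma0)
Stress ratio = (62.6 + 106.0) / 62.6 = 2.69329
log10(2.69329) = 0.430283
Cc * H / (1 + e0) = 0.27 * 7.0 / (1 + 0.95) = 0.969231
Sc = 0.969231 * 0.430283
Sc = 0.417 m


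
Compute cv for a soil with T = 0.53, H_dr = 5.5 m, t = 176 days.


Using cv = T * H_dr^2 / t
H_dr^2 = 5.5^2 = 30.25
cv = 0.53 * 30.25 / 176
cv = 0.09109 m^2/day


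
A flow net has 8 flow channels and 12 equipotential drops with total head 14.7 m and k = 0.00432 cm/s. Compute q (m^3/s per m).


Convert k to m/s for unit consistency with H:
k = 0.00432 cm/s = 0.00432 / 100 m/s = 4.32e-05 m/s
Using q = k * H * Nf / Nd
Nf / Nd = 8 / 12 = 0.6667
q = 4.32e-05 * 14.7 * 0.6667
q = 0.0004234 m^3/s per m


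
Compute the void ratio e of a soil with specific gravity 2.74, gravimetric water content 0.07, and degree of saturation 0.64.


Using the relation e = Gs * w / S
e = 2.74 * 0.07 / 0.64
e = 0.2997


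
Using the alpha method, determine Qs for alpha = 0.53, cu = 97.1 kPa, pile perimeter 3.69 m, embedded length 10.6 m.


Result: 2012.92 kN

Derivation:
Using Qs = alpha * cu * perimeter * L
Qs = 0.53 * 97.1 * 3.69 * 10.6
Qs = 2012.92 kN


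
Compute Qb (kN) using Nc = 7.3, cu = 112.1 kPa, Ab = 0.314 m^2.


Using Qb = Nc * cu * Ab
Qb = 7.3 * 112.1 * 0.314
Qb = 256.96 kN


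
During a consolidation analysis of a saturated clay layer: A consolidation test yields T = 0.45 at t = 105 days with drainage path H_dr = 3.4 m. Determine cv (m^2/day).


Using cv = T * H_dr^2 / t
H_dr^2 = 3.4^2 = 11.56
cv = 0.45 * 11.56 / 105
cv = 0.04954 m^2/day


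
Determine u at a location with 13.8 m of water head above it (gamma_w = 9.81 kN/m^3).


Using u = gamma_w * h_w
u = 9.81 * 13.8
u = 135.38 kPa


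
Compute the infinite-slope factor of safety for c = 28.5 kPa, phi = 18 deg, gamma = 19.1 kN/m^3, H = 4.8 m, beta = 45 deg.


Using Fs = c / (gamma*H*sin(beta)*cos(beta)) + tan(phi)/tan(beta)
Cohesion contribution = 28.5 / (19.1*4.8*sin(45)*cos(45))
Cohesion contribution = 0.621728
Friction contribution = tan(18)/tan(45) = 0.32492
Fs = 0.621728 + 0.32492
Fs = 0.947


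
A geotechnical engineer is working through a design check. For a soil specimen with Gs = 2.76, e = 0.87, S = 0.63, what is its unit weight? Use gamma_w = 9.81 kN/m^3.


Using gamma = gamma_w * (Gs + S*e) / (1 + e)
Numerator: Gs + S*e = 2.76 + 0.63*0.87 = 3.3081
Denominator: 1 + e = 1 + 0.87 = 1.87
gamma = 9.81 * 3.3081 / 1.87
gamma = 17.354 kN/m^3


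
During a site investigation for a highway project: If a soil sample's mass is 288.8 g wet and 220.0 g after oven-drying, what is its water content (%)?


Result: 31.27 %

Derivation:
Using w = (m_wet - m_dry) / m_dry * 100
m_wet - m_dry = 288.8 - 220.0 = 68.8 g
w = 68.8 / 220.0 * 100
w = 31.27 %


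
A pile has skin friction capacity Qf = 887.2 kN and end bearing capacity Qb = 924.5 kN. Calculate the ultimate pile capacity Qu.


Using Qu = Qf + Qb
Qu = 887.2 + 924.5
Qu = 1811.7 kN


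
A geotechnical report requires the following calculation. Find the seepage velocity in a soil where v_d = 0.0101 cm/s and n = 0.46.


Result: 0.02196 cm/s

Derivation:
Using v_s = v_d / n
v_s = 0.0101 / 0.46
v_s = 0.02196 cm/s


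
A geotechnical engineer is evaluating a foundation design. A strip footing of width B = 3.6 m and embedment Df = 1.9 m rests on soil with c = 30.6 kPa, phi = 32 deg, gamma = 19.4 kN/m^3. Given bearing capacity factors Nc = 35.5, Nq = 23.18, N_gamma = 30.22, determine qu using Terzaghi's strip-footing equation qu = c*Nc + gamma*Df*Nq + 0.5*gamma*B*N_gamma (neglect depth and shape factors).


Compute qu = c*Nc + gamma*Df*Nq + 0.5*gamma*B*N_gamma
Term 1: 30.6 * 35.5 = 1086.3
Term 2: 19.4 * 1.9 * 23.18 = 854.4148
Term 3: 0.5 * 19.4 * 3.6 * 30.22 = 1055.2824
qu = 1086.3 + 854.4148 + 1055.2824
qu = 2996.0 kPa


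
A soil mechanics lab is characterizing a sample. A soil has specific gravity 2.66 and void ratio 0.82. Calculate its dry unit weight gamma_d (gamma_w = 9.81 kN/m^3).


Result: 14.338 kN/m^3

Derivation:
Using gamma_d = Gs * gamma_w / (1 + e)
gamma_d = 2.66 * 9.81 / (1 + 0.82)
gamma_d = 2.66 * 9.81 / 1.82
gamma_d = 14.338 kN/m^3


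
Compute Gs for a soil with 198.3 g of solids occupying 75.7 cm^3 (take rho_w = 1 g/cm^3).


Using Gs = m_s / (V_s * rho_w)
Since rho_w = 1 g/cm^3:
Gs = 198.3 / 75.7
Gs = 2.62


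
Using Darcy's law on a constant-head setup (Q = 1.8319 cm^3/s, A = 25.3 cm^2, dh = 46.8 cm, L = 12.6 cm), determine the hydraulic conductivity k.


Compute hydraulic gradient:
i = dh / L = 46.8 / 12.6 = 3.71429
Then apply Darcy's law:
k = Q / (A * i)
k = 1.8319 / (25.3 * 3.71429)
k = 1.8319 / 93.9714
k = 0.019494 cm/s


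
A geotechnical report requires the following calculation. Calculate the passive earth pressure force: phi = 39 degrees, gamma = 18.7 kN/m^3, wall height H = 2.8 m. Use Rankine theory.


Result: 322.21 kN/m

Derivation:
Compute passive earth pressure coefficient:
Kp = tan^2(45 + phi/2) = tan^2(64.5) = 4.395495
Compute passive force:
Pp = 0.5 * Kp * gamma * H^2
Pp = 0.5 * 4.395495 * 18.7 * 2.8^2
Pp = 322.21 kN/m


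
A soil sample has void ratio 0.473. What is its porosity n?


Using the relation n = e / (1 + e)
n = 0.473 / (1 + 0.473)
n = 0.473 / 1.473
n = 0.3211


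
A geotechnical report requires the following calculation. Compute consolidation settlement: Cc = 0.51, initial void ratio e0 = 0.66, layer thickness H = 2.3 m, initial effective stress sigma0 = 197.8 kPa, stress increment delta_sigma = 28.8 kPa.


Result: 0.0417 m

Derivation:
Using Sc = Cc * H / (1 + e0) * log10((sigma0 + delta_sigma) / sigma0)
Stress ratio = (197.8 + 28.8) / 197.8 = 1.1456
log10(1.1456) = 0.0590336
Cc * H / (1 + e0) = 0.51 * 2.3 / (1 + 0.66) = 0.706627
Sc = 0.706627 * 0.0590336
Sc = 0.0417 m


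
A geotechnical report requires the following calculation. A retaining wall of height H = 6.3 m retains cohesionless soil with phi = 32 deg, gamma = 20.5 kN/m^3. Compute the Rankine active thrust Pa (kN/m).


Result: 125.0 kN/m

Derivation:
Compute active earth pressure coefficient:
Ka = tan^2(45 - phi/2) = tan^2(29.0) = 0.307259
Compute active force:
Pa = 0.5 * Ka * gamma * H^2
Pa = 0.5 * 0.307259 * 20.5 * 6.3^2
Pa = 125.0 kN/m


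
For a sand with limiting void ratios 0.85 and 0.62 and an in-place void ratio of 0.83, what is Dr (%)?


Using Dr = (e_max - e) / (e_max - e_min) * 100
e_max - e = 0.85 - 0.83 = 0.02
e_max - e_min = 0.85 - 0.62 = 0.23
Dr = 0.02 / 0.23 * 100
Dr = 8.7 %


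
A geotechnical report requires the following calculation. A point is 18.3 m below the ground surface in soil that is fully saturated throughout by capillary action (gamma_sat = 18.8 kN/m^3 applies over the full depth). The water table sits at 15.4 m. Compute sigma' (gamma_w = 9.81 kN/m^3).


Result: 315.59 kPa

Derivation:
Total stress = gamma_sat * depth
sigma = 18.8 * 18.3 = 344.04 kPa
Pore water pressure u = gamma_w * (depth - d_wt)
u = 9.81 * (18.3 - 15.4) = 28.449 kPa
Effective stress = sigma - u
sigma' = 344.04 - 28.449 = 315.59 kPa


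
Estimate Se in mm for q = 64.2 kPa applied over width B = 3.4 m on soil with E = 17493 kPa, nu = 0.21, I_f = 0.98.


Using Se = q * B * (1 - nu^2) * I_f / E
1 - nu^2 = 1 - 0.21^2 = 0.9559
Se = 64.2 * 3.4 * 0.9559 * 0.98 / 17493
Se = 0.011689 m
Convert to mm: Se = 0.011689 * 1000 = 11.689 mm


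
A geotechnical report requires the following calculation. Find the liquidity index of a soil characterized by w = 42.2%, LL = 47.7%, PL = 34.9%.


First compute the plasticity index:
PI = LL - PL = 47.7 - 34.9 = 12.8
Then compute the liquidity index:
LI = (w - PL) / PI
LI = (42.2 - 34.9) / 12.8
LI = 0.57


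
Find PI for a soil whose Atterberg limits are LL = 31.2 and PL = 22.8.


Result: 8.4

Derivation:
Using PI = LL - PL
PI = 31.2 - 22.8
PI = 8.4


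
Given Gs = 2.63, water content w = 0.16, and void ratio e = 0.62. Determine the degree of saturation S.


Using S = Gs * w / e
S = 2.63 * 0.16 / 0.62
S = 0.6787


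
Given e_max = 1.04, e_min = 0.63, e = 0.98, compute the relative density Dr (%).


Using Dr = (e_max - e) / (e_max - e_min) * 100
e_max - e = 1.04 - 0.98 = 0.06
e_max - e_min = 1.04 - 0.63 = 0.41
Dr = 0.06 / 0.41 * 100
Dr = 14.63 %


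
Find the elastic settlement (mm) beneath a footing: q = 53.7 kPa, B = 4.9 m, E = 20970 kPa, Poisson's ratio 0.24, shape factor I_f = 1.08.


Using Se = q * B * (1 - nu^2) * I_f / E
1 - nu^2 = 1 - 0.24^2 = 0.9424
Se = 53.7 * 4.9 * 0.9424 * 1.08 / 20970
Se = 0.012771 m
Convert to mm: Se = 0.012771 * 1000 = 12.771 mm


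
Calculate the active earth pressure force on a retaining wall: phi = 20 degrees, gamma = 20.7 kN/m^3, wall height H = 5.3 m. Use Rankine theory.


Compute active earth pressure coefficient:
Ka = tan^2(45 - phi/2) = tan^2(35.0) = 0.490291
Compute active force:
Pa = 0.5 * Ka * gamma * H^2
Pa = 0.5 * 0.490291 * 20.7 * 5.3^2
Pa = 142.54 kN/m


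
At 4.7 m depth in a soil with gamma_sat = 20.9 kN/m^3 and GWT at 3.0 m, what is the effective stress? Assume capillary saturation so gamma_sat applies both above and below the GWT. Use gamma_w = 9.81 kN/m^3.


Total stress = gamma_sat * depth
sigma = 20.9 * 4.7 = 98.23 kPa
Pore water pressure u = gamma_w * (depth - d_wt)
u = 9.81 * (4.7 - 3.0) = 16.677 kPa
Effective stress = sigma - u
sigma' = 98.23 - 16.677 = 81.55 kPa


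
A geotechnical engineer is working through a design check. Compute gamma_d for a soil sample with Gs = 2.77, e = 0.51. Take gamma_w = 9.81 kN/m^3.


Using gamma_d = Gs * gamma_w / (1 + e)
gamma_d = 2.77 * 9.81 / (1 + 0.51)
gamma_d = 2.77 * 9.81 / 1.51
gamma_d = 17.996 kN/m^3


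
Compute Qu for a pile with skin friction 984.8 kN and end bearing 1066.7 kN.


Using Qu = Qf + Qb
Qu = 984.8 + 1066.7
Qu = 2051.5 kN


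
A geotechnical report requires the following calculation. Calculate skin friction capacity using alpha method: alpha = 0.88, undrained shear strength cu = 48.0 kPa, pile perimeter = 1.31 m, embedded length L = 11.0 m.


Using Qs = alpha * cu * perimeter * L
Qs = 0.88 * 48.0 * 1.31 * 11.0
Qs = 608.68 kN


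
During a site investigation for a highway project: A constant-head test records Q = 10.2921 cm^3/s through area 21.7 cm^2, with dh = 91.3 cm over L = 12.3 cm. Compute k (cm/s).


Compute hydraulic gradient:
i = dh / L = 91.3 / 12.3 = 7.42276
Then apply Darcy's law:
k = Q / (A * i)
k = 10.2921 / (21.7 * 7.42276)
k = 10.2921 / 161.074
k = 0.063897 cm/s


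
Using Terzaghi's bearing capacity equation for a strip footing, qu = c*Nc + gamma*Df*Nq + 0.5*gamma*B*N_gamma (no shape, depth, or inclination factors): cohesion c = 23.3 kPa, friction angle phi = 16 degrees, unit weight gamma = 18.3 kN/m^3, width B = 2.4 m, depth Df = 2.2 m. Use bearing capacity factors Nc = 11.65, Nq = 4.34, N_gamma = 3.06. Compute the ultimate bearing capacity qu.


Result: 513.37 kPa

Derivation:
Compute qu = c*Nc + gamma*Df*Nq + 0.5*gamma*B*N_gamma
Term 1: 23.3 * 11.65 = 271.445
Term 2: 18.3 * 2.2 * 4.34 = 174.7284
Term 3: 0.5 * 18.3 * 2.4 * 3.06 = 67.1976
qu = 271.445 + 174.7284 + 67.1976
qu = 513.37 kPa


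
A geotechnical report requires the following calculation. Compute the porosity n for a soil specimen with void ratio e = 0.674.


Using the relation n = e / (1 + e)
n = 0.674 / (1 + 0.674)
n = 0.674 / 1.674
n = 0.4026


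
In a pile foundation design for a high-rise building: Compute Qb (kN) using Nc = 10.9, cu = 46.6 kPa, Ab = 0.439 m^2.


Result: 222.99 kN

Derivation:
Using Qb = Nc * cu * Ab
Qb = 10.9 * 46.6 * 0.439
Qb = 222.99 kN


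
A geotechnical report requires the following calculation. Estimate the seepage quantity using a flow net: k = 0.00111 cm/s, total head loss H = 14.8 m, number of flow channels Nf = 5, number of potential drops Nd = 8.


Convert k to m/s for unit consistency with H:
k = 0.00111 cm/s = 0.00111 / 100 m/s = 1.11e-05 m/s
Using q = k * H * Nf / Nd
Nf / Nd = 5 / 8 = 0.625
q = 1.11e-05 * 14.8 * 0.625
q = 0.0001027 m^3/s per m


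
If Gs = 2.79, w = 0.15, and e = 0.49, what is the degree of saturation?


Using S = Gs * w / e
S = 2.79 * 0.15 / 0.49
S = 0.8541


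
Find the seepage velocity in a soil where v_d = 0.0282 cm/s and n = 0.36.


Using v_s = v_d / n
v_s = 0.0282 / 0.36
v_s = 0.07833 cm/s


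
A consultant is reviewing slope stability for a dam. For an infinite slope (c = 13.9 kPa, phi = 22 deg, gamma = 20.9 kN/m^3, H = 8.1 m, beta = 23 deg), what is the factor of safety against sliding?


Using Fs = c / (gamma*H*sin(beta)*cos(beta)) + tan(phi)/tan(beta)
Cohesion contribution = 13.9 / (20.9*8.1*sin(23)*cos(23))
Cohesion contribution = 0.228286
Friction contribution = tan(22)/tan(23) = 0.951826
Fs = 0.228286 + 0.951826
Fs = 1.18


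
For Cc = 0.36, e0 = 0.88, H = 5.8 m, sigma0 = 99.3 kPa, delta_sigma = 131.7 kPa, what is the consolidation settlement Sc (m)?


Result: 0.4072 m

Derivation:
Using Sc = Cc * H / (1 + e0) * log10((sigma0 + delta_sigma) / sigma0)
Stress ratio = (99.3 + 131.7) / 99.3 = 2.32628
log10(2.32628) = 0.366663
Cc * H / (1 + e0) = 0.36 * 5.8 / (1 + 0.88) = 1.11064
Sc = 1.11064 * 0.366663
Sc = 0.4072 m


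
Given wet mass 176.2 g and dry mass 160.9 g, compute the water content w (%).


Result: 9.51 %

Derivation:
Using w = (m_wet - m_dry) / m_dry * 100
m_wet - m_dry = 176.2 - 160.9 = 15.3 g
w = 15.3 / 160.9 * 100
w = 9.51 %


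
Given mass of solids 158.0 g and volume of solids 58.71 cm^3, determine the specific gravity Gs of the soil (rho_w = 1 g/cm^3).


Result: 2.691

Derivation:
Using Gs = m_s / (V_s * rho_w)
Since rho_w = 1 g/cm^3:
Gs = 158.0 / 58.71
Gs = 2.691


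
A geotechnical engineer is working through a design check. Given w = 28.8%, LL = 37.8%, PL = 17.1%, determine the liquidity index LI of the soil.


First compute the plasticity index:
PI = LL - PL = 37.8 - 17.1 = 20.7
Then compute the liquidity index:
LI = (w - PL) / PI
LI = (28.8 - 17.1) / 20.7
LI = 0.565


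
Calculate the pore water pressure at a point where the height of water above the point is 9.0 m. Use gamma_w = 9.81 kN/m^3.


Using u = gamma_w * h_w
u = 9.81 * 9.0
u = 88.29 kPa


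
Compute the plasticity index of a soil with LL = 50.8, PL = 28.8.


Result: 22.0

Derivation:
Using PI = LL - PL
PI = 50.8 - 28.8
PI = 22.0


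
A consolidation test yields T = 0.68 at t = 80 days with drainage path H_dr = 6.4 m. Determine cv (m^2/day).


Using cv = T * H_dr^2 / t
H_dr^2 = 6.4^2 = 40.96
cv = 0.68 * 40.96 / 80
cv = 0.34816 m^2/day


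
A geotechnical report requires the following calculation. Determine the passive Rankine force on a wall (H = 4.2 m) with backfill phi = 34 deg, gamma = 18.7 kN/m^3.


Compute passive earth pressure coefficient:
Kp = tan^2(45 + phi/2) = tan^2(62.0) = 3.537132
Compute passive force:
Pp = 0.5 * Kp * gamma * H^2
Pp = 0.5 * 3.537132 * 18.7 * 4.2^2
Pp = 583.39 kN/m


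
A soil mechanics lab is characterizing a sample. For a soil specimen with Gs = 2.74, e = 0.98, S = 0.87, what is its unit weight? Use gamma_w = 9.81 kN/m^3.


Result: 17.8 kN/m^3

Derivation:
Using gamma = gamma_w * (Gs + S*e) / (1 + e)
Numerator: Gs + S*e = 2.74 + 0.87*0.98 = 3.5926
Denominator: 1 + e = 1 + 0.98 = 1.98
gamma = 9.81 * 3.5926 / 1.98
gamma = 17.8 kN/m^3


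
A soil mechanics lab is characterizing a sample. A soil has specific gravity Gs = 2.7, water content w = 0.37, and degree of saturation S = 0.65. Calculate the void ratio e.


Result: 1.5369

Derivation:
Using the relation e = Gs * w / S
e = 2.7 * 0.37 / 0.65
e = 1.5369


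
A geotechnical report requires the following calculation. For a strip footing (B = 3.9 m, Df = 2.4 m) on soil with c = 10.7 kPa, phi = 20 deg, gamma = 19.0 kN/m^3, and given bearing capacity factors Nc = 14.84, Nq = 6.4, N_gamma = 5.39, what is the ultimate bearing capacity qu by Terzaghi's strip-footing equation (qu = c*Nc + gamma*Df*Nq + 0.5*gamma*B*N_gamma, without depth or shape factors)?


Compute qu = c*Nc + gamma*Df*Nq + 0.5*gamma*B*N_gamma
Term 1: 10.7 * 14.84 = 158.788
Term 2: 19.0 * 2.4 * 6.4 = 291.84
Term 3: 0.5 * 19.0 * 3.9 * 5.39 = 199.6995
qu = 158.788 + 291.84 + 199.6995
qu = 650.33 kPa
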